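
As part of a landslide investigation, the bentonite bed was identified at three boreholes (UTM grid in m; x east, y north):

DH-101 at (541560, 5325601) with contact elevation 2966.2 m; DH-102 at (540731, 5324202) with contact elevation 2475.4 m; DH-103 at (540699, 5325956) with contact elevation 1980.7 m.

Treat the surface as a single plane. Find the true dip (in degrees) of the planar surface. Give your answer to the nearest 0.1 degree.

Let the plane be z = a·x + b·y + c.
DH-102−DH-101: −829a − 1399b = −490.8;  DH-103−DH-101: −861a + 355b = −985.5.
Solving gives a = 1.03610, b = −0.26314.
Gradient magnitude |∇z| = √(a² + b²) = √(1.07351 + 0.06924) = 1.06900.
True dip = arctan(1.06900) = 46.9°, dipping toward WNW (azimuth ≈ 284°).

46.9°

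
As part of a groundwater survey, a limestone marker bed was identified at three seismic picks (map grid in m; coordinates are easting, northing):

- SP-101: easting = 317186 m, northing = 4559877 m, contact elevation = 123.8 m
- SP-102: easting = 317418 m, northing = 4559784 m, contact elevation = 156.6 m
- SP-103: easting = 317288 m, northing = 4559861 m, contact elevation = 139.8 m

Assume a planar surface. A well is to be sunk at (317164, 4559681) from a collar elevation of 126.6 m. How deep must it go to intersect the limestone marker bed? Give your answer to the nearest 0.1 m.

18.9 m

Let the plane be z = a·easting + b·northing + c.
SP-102−SP-101: 232a − 93b = 32.8;  SP-103−SP-101: 102a − 16b = 16.
Solving gives a = 0.166816765, b = 0.063456876.
Then c = 123.8 − a·317186 − b·4559877 = −342143.69.
At (317164, 4559681): z_contact = 52908.27 + 289343.11 − 342143.69 = 107.69 m.
Depth below ground = 126.6 − 107.69 = 18.9 m.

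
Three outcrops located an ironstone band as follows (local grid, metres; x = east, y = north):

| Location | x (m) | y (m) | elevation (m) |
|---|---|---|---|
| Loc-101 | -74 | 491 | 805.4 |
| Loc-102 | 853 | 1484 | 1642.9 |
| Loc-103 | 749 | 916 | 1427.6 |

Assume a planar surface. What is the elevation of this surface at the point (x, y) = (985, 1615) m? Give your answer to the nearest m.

Let the plane be z = a·x + b·y + c.
Loc-102−Loc-101: 927a + 993b = 837.5;  Loc-103−Loc-101: 823a + 425b = 622.2.
Solving gives a = 0.61878, b = 0.26575.
Then c = 805.4 − a·-74 − b·491 = 720.71.
At (985, 1615): z = 609.5 + 429.2 + 720.71 = 1759.4 m.

1759 m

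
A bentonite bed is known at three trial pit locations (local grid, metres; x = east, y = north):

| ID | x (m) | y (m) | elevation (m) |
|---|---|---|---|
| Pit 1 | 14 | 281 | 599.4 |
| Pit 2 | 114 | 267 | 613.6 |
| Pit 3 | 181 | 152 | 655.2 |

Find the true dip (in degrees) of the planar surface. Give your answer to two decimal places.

Two edge vectors: Pit 1→Pit 2 = (100, -14, 14.2), Pit 1→Pit 3 = (167, -129, 55.8).
Normal n = (Pit 1→Pit 2) × (Pit 1→Pit 3) = (1050.6, -3208.6, -10562).
So ∂z/∂x = −n_x/n_z = 0.09947 and ∂z/∂y = −n_y/n_z = −0.30379.
Gradient magnitude |∇z| = √(a² + b²) = √(0.00989 + 0.09229) = 0.31966.
True dip = arctan(0.31966) = 17.73°, dipping toward NNW (azimuth ≈ 342°).

17.73°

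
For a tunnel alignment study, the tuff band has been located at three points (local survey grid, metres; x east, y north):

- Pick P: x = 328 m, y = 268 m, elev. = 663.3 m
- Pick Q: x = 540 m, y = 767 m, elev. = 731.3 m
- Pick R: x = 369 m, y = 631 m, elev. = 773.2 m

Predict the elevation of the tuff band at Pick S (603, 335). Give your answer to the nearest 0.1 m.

Two edge vectors: Pick P→Pick Q = (212, 499, 68), Pick P→Pick R = (41, 363, 109.9).
Normal n = (Pick P→Pick Q) × (Pick P→Pick R) = (30156.1, -20510.8, 56497).
So ∂z/∂x = −n_x/n_z = −0.53376 and ∂z/∂y = −n_y/n_z = 0.36304.
Intercept c from Pick P: 663.3 + 175.07 − 97.30 = 741.08.
At (603, 335): z = −321.9 + 121.6 + 741.08 = 540.8 m.

540.8 m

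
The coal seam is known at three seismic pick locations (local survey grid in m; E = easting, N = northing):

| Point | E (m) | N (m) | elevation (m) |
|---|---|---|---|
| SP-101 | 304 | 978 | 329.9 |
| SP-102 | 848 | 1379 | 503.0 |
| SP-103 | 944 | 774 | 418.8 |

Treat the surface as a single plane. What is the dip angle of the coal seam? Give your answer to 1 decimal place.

14.4°

Two edge vectors: SP-101→SP-102 = (544, 401, 173.1), SP-101→SP-103 = (640, -204, 88.9).
Normal n = (SP-101→SP-102) × (SP-101→SP-103) = (70961.3, 62422.4, -367616).
So ∂z/∂E = −n_x/n_z = 0.19303 and ∂z/∂N = −n_y/n_z = 0.16980.
Gradient magnitude |∇z| = √(a² + b²) = √(0.03726 + 0.02883) = 0.25709.
True dip = arctan(0.25709) = 14.4°, dipping toward SW (azimuth ≈ 229°).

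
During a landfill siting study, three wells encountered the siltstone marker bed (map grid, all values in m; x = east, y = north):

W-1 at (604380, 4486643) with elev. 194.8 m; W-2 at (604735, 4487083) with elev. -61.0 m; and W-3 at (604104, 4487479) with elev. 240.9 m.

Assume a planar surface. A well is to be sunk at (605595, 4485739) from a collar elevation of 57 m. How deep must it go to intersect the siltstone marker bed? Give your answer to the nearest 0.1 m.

Let the plane be z = a·x + b·y + c.
W-2−W-1: 355a + 440b = −255.8;  W-3−W-1: −276a + 836b = 46.1.
Solving gives a = −0.559831668, b = −0.129681268.
Then c = 194.8 − a·604380 − b·4486643 = 920379.42.
At (605595, 4485739): z_contact = −339031.26 − 581716.32 + 920379.42 = -368.16 m.
Depth below ground = 57 − (-368.16) = 425.2 m.

425.2 m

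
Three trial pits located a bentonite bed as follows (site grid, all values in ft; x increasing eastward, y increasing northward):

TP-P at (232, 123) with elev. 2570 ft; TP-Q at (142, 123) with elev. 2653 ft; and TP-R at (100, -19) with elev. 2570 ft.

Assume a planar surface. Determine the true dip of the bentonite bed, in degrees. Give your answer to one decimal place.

51.5°

Let the plane be z = a·x + b·y + c.
TP-Q−TP-P: −90a + 0b = 83;  TP-R−TP-P: −132a − 142b = 0.
Solving gives a = −0.92222, b = 0.85728.
Gradient magnitude |∇z| = √(a² + b²) = √(0.85049 + 0.73492) = 1.25913.
True dip = arctan(1.25913) = 51.5°, dipping toward SE (azimuth ≈ 133°).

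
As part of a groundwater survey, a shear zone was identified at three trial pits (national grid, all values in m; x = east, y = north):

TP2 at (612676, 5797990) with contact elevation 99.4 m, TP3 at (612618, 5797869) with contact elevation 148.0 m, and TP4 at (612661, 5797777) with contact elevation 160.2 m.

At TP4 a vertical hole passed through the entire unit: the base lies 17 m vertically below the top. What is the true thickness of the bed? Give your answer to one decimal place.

Two edge vectors: TP2→TP3 = (-58, -121, 48.6), TP2→TP4 = (-15, -213, 60.8).
Normal n = (TP2→TP3) × (TP2→TP4) = (2995, 2797.4, 10539).
So ∂z/∂x = −n_x/n_z = −0.28418 and ∂z/∂y = −n_y/n_z = −0.26543.
|∇z| = √(a²+b²) = 0.38886, so dip δ = arctan(0.38886) = 21.25°.
True thickness = vertical thickness × cos δ = 17 × cos 21.25° = 15.8 m.

15.8 m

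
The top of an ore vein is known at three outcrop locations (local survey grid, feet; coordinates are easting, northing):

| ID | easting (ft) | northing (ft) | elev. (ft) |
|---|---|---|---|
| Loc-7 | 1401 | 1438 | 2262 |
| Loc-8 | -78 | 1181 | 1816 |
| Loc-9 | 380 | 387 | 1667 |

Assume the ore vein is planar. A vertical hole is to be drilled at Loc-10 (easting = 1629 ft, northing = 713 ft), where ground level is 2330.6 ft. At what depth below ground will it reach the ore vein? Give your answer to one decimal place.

Two edge vectors: Loc-7→Loc-8 = (-1479, -257, -446), Loc-7→Loc-9 = (-1021, -1051, -595).
Normal n = (Loc-7→Loc-8) × (Loc-7→Loc-9) = (-315831, -424639, 1292032).
So ∂z/∂easting = −n_x/n_z = 0.244445 and ∂z/∂northing = −n_y/n_z = 0.328660.
Intercept c from Loc-7: 2262 − 342.47 − 472.61 = 1446.92.
At (1629, 713): z_contact = 398.20 + 234.33 + 1446.92 = 2079.46 ft.
Depth below ground = 2330.6 − 2079.46 = 251.1 ft.

251.1 ft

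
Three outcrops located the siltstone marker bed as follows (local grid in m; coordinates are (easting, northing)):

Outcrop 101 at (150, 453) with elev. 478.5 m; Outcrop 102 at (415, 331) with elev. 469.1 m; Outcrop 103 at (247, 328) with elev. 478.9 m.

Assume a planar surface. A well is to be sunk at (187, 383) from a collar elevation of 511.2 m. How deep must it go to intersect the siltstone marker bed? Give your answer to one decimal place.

Two edge vectors: Outcrop 101→Outcrop 102 = (265, -122, -9.4), Outcrop 101→Outcrop 103 = (97, -125, 0.4).
Normal n = (Outcrop 101→Outcrop 102) × (Outcrop 101→Outcrop 103) = (-1223.8, -1017.8, -21291).
So ∂z/∂E = −n_x/n_z = −0.05748 and ∂z/∂N = −n_y/n_z = −0.04780.
Intercept c from Outcrop 101: 478.5 + 8.62 + 21.66 = 508.78.
At (187, 383): z_contact = −10.75 − 18.31 + 508.78 = 479.72 m.
Depth below ground = 511.2 − 479.72 = 31.5 m.

31.5 m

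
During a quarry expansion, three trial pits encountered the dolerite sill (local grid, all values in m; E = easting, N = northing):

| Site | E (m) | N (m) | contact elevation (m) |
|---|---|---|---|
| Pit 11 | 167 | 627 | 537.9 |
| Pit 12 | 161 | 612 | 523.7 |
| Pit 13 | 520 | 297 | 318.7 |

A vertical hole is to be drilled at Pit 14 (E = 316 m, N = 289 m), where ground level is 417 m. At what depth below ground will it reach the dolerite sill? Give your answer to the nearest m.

144 m

Two edge vectors: Pit 11→Pit 12 = (-6, -15, -14.2), Pit 11→Pit 13 = (353, -330, -219.2).
Normal n = (Pit 11→Pit 12) × (Pit 11→Pit 13) = (-1398, -6327.8, 7275).
So ∂z/∂E = −n_x/n_z = 0.19216 and ∂z/∂N = −n_y/n_z = 0.86980.
Intercept c from Pit 11: 537.9 − 32.09 − 545.37 = −39.56.
At (316, 289): z_contact = 60.7 + 251.4 − 39.56 = 272.5 m.
Depth below ground = 417 − 272.5 = 144 m.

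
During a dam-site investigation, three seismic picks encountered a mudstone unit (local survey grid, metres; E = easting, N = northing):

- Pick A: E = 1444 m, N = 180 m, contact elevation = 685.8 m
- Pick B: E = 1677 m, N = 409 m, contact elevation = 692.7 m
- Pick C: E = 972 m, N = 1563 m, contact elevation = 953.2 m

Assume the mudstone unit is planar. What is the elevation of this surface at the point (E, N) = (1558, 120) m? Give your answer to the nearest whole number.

663 m

Let the plane be z = a·E + b·N + c.
Pick B−Pick A: 233a + 229b = 6.9;  Pick C−Pick A: −472a + 1383b = 267.4.
Solving gives a = −0.12012, b = 0.15235.
Then c = 685.8 − a·1444 − b·180 = 831.83.
At (1558, 120): z = −187.2 + 18.3 + 831.83 = 663.0 m.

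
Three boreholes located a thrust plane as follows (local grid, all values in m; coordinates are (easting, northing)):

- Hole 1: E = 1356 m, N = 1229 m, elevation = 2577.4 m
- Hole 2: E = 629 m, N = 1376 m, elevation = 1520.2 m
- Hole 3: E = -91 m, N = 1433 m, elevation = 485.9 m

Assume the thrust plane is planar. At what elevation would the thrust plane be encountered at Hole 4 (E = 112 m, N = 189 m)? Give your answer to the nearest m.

Let the plane be z = a·E + b·N + c.
Hole 2−Hole 1: −727a + 147b = −1057.2;  Hole 3−Hole 1: −1447a + 204b = −2091.5.
Solving gives a = 1.42516, b = −0.14360.
Then c = 2577.4 − a·1356 − b·1229 = 821.37.
At (112, 189): z = 159.6 − 27.1 + 821.37 = 953.8 m.

954 m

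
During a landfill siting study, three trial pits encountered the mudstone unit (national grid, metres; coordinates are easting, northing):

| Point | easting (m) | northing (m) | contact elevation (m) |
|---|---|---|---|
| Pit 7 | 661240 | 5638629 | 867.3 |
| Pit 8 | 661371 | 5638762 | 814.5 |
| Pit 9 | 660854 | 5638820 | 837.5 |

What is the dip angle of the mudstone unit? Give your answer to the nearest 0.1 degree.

18.2°

Let the plane be z = a·easting + b·northing + c.
Pit 8−Pit 7: 131a + 133b = −52.8;  Pit 9−Pit 7: −386a + 191b = −29.8.
Solving gives a = −0.08017, b = −0.31803.
Gradient magnitude |∇z| = √(a² + b²) = √(0.00643 + 0.10114) = 0.32798.
True dip = arctan(0.32798) = 18.2°, dipping toward NNE (azimuth ≈ 014°).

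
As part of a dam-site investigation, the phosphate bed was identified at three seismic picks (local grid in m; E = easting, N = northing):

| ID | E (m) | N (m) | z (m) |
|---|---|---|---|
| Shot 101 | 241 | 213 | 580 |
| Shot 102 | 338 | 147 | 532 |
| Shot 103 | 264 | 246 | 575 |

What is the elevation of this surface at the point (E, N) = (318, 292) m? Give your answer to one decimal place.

Let the plane be z = a·E + b·N + c.
Shot 102−Shot 101: 97a − 66b = −48;  Shot 103−Shot 101: 23a + 33b = −5.
Solving gives a = −0.40559, b = 0.13117.
Then c = 580 − a·241 − b·213 = 649.81.
At (318, 292): z = −129.0 + 38.3 + 649.81 = 559.1 m.

559.1 m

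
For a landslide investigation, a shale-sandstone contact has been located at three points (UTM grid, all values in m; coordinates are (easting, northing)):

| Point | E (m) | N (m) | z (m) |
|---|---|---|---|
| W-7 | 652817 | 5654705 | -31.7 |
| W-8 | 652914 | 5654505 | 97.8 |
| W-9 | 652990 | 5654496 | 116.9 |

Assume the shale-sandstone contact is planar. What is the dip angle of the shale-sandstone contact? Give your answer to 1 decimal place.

Two edge vectors: W-7→W-8 = (97, -200, 129.5), W-7→W-9 = (173, -209, 148.6).
Normal n = (W-7→W-8) × (W-7→W-9) = (-2654.5, 7989.3, 14327).
So ∂z/∂E = −n_x/n_z = 0.18528 and ∂z/∂N = −n_y/n_z = −0.55764.
Gradient magnitude |∇z| = √(a² + b²) = √(0.03433 + 0.31096) = 0.58761.
True dip = arctan(0.58761) = 30.4°, dipping toward NNW (azimuth ≈ 342°).

30.4°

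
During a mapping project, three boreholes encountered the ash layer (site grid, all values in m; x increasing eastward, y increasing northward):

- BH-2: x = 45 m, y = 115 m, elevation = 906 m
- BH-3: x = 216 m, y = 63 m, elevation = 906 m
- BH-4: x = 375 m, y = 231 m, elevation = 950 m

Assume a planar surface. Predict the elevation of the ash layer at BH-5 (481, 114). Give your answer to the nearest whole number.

933 m

Two edge vectors: BH-2→BH-3 = (171, -52, 0), BH-2→BH-4 = (330, 116, 44).
Normal n = (BH-2→BH-3) × (BH-2→BH-4) = (-2288, -7524, 36996).
So ∂z/∂x = −n_x/n_z = 0.06184 and ∂z/∂y = −n_y/n_z = 0.20337.
Intercept c from BH-2: 906 − 2.78 − 23.39 = 879.83.
At (481, 114): z = 29.7 + 23.2 + 879.83 = 932.8 m.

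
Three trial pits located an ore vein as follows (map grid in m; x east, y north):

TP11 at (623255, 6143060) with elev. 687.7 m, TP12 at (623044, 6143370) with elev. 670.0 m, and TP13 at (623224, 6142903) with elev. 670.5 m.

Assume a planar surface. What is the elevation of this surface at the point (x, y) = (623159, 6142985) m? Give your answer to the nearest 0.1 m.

664.1 m

Two edge vectors: TP11→TP12 = (-211, 310, -17.7), TP11→TP13 = (-31, -157, -17.2).
Normal n = (TP11→TP12) × (TP11→TP13) = (-8110.9, -3080.5, 42737).
So ∂z/∂x = −n_x/n_z = 0.189786368 and ∂z/∂y = −n_y/n_z = 0.072080399.
Intercept c from TP11: 687.7 − 118285.30 − 442794.21 = −560391.82.
At (623159, 6142985): z = 118267.1 + 442788.8 − 560391.82 = 664.1 m.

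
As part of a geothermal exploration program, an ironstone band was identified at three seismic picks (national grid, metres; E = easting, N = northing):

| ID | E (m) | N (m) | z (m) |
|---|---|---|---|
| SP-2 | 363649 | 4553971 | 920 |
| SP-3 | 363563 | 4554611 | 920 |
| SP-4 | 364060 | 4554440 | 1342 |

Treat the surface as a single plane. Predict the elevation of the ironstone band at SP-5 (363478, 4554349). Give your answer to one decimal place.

Let the plane be z = a·E + b·N + c.
SP-3−SP-2: −86a + 640b = 0;  SP-4−SP-2: 411a + 469b = 422.
Solving gives a = 0.890254274, b = 0.119627918.
Then c = 920 − a·363649 − b·4553971 = −867602.15.
At (363478, 4554349): z = 323587.8 + 544827.3 − 867602.15 = 813.0 m.

813.0 m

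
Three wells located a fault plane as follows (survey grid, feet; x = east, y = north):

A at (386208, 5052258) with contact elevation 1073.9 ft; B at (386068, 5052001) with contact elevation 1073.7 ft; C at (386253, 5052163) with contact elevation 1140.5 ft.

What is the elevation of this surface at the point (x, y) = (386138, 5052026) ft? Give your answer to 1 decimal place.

1112.6 ft

Two edge vectors: A→B = (-140, -257, -0.2), A→C = (45, -95, 66.6).
Normal n = (A→B) × (A→C) = (-17135.2, 9315, 24865).
So ∂z/∂x = −n_x/n_z = 0.689129298 and ∂z/∂y = −n_y/n_z = −0.374622964.
Intercept c from A: 1073.9 − 266147.25 + 1892691.87 = 1627618.52.
At (386138, 5052026): z = 266099.0 − 1892605.0 + 1627618.52 = 1112.6 ft.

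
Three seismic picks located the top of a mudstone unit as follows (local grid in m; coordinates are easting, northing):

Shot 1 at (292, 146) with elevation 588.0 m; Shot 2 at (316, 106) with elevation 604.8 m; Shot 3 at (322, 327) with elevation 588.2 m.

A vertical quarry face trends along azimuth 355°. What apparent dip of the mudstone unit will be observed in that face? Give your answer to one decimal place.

7.8°

Two edge vectors: Shot 1→Shot 2 = (24, -40, 16.8), Shot 1→Shot 3 = (30, 181, 0.2).
Normal n = (Shot 1→Shot 2) × (Shot 1→Shot 3) = (-3048.8, 499.2, 5544).
So ∂z/∂easting = −n_x/n_z = 0.54993 and ∂z/∂northing = −n_y/n_z = −0.09004.
Unit vector along 355° is (sin 355°, cos 355°) = (-0.0872, 0.9962).
Slope in that direction = a·(-0.0872) + b·(0.9962) = −0.13763.
Apparent dip = arctan|0.13763| = 7.8° (true dip is 29.1°, so apparent ≤ true as expected).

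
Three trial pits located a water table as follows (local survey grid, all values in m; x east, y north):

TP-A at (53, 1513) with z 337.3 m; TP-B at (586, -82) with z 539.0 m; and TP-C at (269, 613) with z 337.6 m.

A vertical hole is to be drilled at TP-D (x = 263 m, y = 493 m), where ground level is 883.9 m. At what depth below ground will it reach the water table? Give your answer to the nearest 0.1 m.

592.9 m

Let the plane be z = a·x + b·y + c.
TP-B−TP-A: 533a − 1595b = 201.7;  TP-C−TP-A: 216a − 900b = 0.3.
Solving gives a = 1.339336, b = 0.321107.
Then c = 337.3 − a·53 − b·1513 = −219.52.
At (263, 493): z_contact = 352.25 + 158.31 − 219.52 = 291.03 m.
Depth below ground = 883.9 − 291.03 = 592.9 m.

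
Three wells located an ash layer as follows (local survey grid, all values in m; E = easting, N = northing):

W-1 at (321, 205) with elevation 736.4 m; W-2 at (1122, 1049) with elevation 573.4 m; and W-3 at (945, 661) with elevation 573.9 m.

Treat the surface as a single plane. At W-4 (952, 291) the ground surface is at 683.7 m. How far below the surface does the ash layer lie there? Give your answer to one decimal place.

Let the plane be z = a·E + b·N + c.
W-2−W-1: 801a + 844b = −163;  W-3−W-1: 624a + 456b = −162.5.
Solving gives a = −0.389232, b = 0.176273.
Then c = 736.4 − a·321 − b·205 = 825.21.
At (952, 291): z_contact = −370.55 + 51.30 + 825.21 = 505.95 m.
Depth below ground = 683.7 − 505.95 = 177.7 m.

177.7 m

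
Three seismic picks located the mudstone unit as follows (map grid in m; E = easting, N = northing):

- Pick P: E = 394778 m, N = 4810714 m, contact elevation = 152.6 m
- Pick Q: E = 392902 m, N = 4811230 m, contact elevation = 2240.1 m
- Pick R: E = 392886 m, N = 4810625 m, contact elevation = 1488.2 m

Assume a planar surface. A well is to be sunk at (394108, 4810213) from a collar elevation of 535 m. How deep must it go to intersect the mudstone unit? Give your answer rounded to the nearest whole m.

502 m

Two edge vectors: Pick P→Pick Q = (-1876, 516, 2087.5), Pick P→Pick R = (-1892, -89, 1335.6).
Normal n = (Pick P→Pick Q) × (Pick P→Pick R) = (874957.1, -1443964.4, 1143236).
So ∂z/∂E = −n_x/n_z = −0.76533375 and ∂z/∂N = −n_y/n_z = 1.26305015.
Intercept c from Pick P: 152.6 + 302136.93 − 6076173.03 = −5773883.51.
At (394108, 4810213): z_contact = −301624.2 + 6075540.2 − 5773883.51 = 32.6 m.
Depth below ground = 535 − 32.6 = 502 m.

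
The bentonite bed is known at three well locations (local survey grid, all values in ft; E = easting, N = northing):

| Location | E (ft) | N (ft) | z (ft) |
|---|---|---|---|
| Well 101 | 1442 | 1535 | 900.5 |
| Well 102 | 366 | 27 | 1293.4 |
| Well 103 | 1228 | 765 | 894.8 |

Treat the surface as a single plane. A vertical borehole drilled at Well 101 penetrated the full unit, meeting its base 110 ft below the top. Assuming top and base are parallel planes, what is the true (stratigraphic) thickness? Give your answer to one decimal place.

Let the plane be z = a·E + b·N + c.
Well 102−Well 101: −1076a − 1508b = 392.9;  Well 103−Well 101: −214a − 770b = −5.7.
Solving gives a = −0.61511, b = 0.17836.
|∇z| = √(a²+b²) = 0.64045, so dip δ = arctan(0.64045) = 32.64°.
True thickness = vertical thickness × cos δ = 110 × cos 32.64° = 92.6 ft.

92.6 ft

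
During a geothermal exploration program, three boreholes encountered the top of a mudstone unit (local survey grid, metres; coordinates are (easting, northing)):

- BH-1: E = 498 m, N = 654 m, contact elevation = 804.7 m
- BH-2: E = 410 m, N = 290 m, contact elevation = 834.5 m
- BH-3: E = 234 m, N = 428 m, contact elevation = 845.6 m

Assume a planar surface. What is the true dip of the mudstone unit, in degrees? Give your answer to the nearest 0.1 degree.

Two edge vectors: BH-1→BH-2 = (-88, -364, 29.8), BH-1→BH-3 = (-264, -226, 40.9).
Normal n = (BH-1→BH-2) × (BH-1→BH-3) = (-8152.8, -4268, -76208).
So ∂z/∂E = −n_x/n_z = −0.10698 and ∂z/∂N = −n_y/n_z = −0.05600.
Gradient magnitude |∇z| = √(a² + b²) = √(0.01144 + 0.00314) = 0.12075.
True dip = arctan(0.12075) = 6.9°, dipping toward ENE (azimuth ≈ 062°).

6.9°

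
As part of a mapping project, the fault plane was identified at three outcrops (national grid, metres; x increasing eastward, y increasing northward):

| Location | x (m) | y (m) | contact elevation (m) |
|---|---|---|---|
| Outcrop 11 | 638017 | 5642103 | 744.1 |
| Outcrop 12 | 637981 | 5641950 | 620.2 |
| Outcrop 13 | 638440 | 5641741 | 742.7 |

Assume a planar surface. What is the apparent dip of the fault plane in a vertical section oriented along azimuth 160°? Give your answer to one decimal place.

Two edge vectors: Outcrop 11→Outcrop 12 = (-36, -153, -123.9), Outcrop 11→Outcrop 13 = (423, -362, -1.4).
Normal n = (Outcrop 11→Outcrop 12) × (Outcrop 11→Outcrop 13) = (-44637.6, -52460.1, 77751).
So ∂z/∂x = −n_x/n_z = 0.57411 and ∂z/∂y = −n_y/n_z = 0.67472.
Unit vector along 160° is (sin 160°, cos 160°) = (0.3420, -0.9397).
Slope in that direction = a·(0.3420) + b·(-0.9397) = −0.43767.
Apparent dip = arctan|0.43767| = 23.6° (true dip is 41.5°, so apparent ≤ true as expected).

23.6°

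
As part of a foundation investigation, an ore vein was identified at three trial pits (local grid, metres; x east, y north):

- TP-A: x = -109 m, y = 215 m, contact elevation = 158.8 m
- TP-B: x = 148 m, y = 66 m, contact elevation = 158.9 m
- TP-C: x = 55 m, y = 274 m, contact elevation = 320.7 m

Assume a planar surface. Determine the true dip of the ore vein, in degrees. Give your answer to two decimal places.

Let the plane be z = a·x + b·y + c.
TP-B−TP-A: 257a − 149b = 0.1;  TP-C−TP-A: 164a + 59b = 161.9.
Solving gives a = 0.60933, b = 1.05033.
Gradient magnitude |∇z| = √(a² + b²) = √(0.37129 + 1.10319) = 1.21428.
True dip = arctan(1.21428) = 50.53°, dipping toward SSW (azimuth ≈ 210°).

50.53°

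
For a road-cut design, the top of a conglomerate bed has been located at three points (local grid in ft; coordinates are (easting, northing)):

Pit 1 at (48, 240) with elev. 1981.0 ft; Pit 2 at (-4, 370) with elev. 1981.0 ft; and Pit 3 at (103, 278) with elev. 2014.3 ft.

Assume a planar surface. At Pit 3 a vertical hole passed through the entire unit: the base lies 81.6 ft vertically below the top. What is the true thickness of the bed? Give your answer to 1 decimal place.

72.7 ft

Let the plane be z = a·E + b·N + c.
Pit 2−Pit 1: −52a + 130b = 0;  Pit 3−Pit 1: 55a + 38b = 33.3.
Solving gives a = 0.47436, b = 0.18974.
|∇z| = √(a²+b²) = 0.51090, so dip δ = arctan(0.51090) = 27.06°.
True thickness = vertical thickness × cos δ = 81.6 × cos 27.06° = 72.7 ft.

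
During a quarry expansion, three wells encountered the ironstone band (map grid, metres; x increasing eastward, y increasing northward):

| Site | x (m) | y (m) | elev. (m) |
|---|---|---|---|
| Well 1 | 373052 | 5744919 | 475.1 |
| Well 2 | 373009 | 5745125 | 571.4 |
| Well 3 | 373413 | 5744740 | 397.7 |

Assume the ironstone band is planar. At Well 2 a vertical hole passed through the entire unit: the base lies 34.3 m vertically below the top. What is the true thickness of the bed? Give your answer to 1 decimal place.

31.0 m

Let the plane be z = a·x + b·y + c.
Well 2−Well 1: −43a + 206b = 96.3;  Well 3−Well 1: 361a − 179b = −77.4.
Solving gives a = 0.01940, b = 0.47152.
|∇z| = √(a²+b²) = 0.47192, so dip δ = arctan(0.47192) = 25.26°.
True thickness = vertical thickness × cos δ = 34.3 × cos 25.26° = 31.0 m.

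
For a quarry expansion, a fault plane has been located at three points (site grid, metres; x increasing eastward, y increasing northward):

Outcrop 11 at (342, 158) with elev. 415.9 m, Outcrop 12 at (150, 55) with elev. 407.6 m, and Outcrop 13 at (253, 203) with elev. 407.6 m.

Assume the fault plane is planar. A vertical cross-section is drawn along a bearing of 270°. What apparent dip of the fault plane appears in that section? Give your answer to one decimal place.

Two edge vectors: Outcrop 11→Outcrop 12 = (-192, -103, -8.3), Outcrop 11→Outcrop 13 = (-89, 45, -8.3).
Normal n = (Outcrop 11→Outcrop 12) × (Outcrop 11→Outcrop 13) = (1228.4, -854.9, -17807).
So ∂z/∂x = −n_x/n_z = 0.06898 and ∂z/∂y = −n_y/n_z = −0.04801.
Unit vector along 270° is (sin 270°, cos 270°) = (-1.0000, -0.0000).
Slope in that direction = a·(-1.0000) + b·(-0.0000) = −0.06898.
Apparent dip = arctan|0.06898| = 3.9° (true dip is 4.8°, so apparent ≤ true as expected).

3.9°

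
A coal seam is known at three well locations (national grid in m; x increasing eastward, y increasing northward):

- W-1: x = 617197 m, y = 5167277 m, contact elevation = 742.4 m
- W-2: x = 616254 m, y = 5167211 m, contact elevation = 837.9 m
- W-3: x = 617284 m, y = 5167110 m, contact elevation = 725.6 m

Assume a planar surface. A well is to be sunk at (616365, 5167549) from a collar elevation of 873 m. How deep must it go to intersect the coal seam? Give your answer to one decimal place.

Let the plane be z = a·x + b·y + c.
W-2−W-1: −943a − 66b = 95.5;  W-3−W-1: 87a − 167b = −16.8.
Solving gives a = −0.104503042, b = 0.046157098.
Then c = 742.4 − a·617197 − b·5167277 = −173265.15.
At (616365, 5167549): z_contact = −64412.02 + 238519.07 − 173265.15 = 841.90 m.
Depth below ground = 873 − 841.90 = 31.1 m.

31.1 m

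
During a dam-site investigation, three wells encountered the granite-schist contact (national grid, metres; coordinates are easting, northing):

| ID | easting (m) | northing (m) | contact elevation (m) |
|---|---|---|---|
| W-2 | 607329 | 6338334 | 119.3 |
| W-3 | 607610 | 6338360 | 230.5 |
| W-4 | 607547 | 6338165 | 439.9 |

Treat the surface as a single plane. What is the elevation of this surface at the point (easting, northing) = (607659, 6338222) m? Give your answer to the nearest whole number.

426 m

Two edge vectors: W-2→W-3 = (281, 26, 111.2), W-2→W-4 = (218, -169, 320.6).
Normal n = (W-2→W-3) × (W-2→W-4) = (27128.4, -65847, -53157).
So ∂z/∂easting = −n_x/n_z = 0.51034483 and ∂z/∂northing = −n_y/n_z = −1.23872679.
Intercept c from W-2: 119.3 − 309947.21 + 7851464.13 = 7541636.22.
At (607659, 6338222): z = 310115.6 − 7851325.4 + 7541636.22 = 426.5 m.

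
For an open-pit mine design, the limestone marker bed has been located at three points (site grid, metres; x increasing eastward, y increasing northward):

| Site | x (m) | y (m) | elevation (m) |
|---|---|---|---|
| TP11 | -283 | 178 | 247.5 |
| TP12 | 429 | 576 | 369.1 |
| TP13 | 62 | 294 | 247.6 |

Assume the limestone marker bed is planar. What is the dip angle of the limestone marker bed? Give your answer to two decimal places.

38.92°

Two edge vectors: TP11→TP12 = (712, 398, 121.6), TP11→TP13 = (345, 116, 0.1).
Normal n = (TP11→TP12) × (TP11→TP13) = (-14065.8, 41880.8, -54718).
So ∂z/∂x = −n_x/n_z = −0.25706 and ∂z/∂y = −n_y/n_z = 0.76539.
Gradient magnitude |∇z| = √(a² + b²) = √(0.06608 + 0.58583) = 0.80741.
True dip = arctan(0.80741) = 38.92°, dipping toward SSE (azimuth ≈ 161°).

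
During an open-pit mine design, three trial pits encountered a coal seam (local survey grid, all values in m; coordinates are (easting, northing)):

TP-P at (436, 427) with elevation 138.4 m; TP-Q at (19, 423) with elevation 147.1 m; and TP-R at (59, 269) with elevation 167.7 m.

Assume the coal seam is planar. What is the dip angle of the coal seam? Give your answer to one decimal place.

Let the plane be z = a·E + b·N + c.
TP-Q−TP-P: −417a − 4b = 8.7;  TP-R−TP-P: −377a − 158b = 29.3.
Solving gives a = −0.01953, b = −0.13884.
Gradient magnitude |∇z| = √(a² + b²) = √(0.00038 + 0.01928) = 0.14021.
True dip = arctan(0.14021) = 8.0°, dipping toward N (azimuth ≈ 008°).

8.0°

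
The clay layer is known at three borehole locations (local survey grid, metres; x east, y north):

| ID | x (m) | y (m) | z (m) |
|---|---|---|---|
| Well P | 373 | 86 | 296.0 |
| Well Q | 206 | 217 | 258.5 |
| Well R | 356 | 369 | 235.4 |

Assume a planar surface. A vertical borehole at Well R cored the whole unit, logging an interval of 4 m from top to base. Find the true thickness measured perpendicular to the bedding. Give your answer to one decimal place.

3.9 m

Let the plane be z = a·x + b·y + c.
Well Q−Well P: −167a + 131b = −37.5;  Well R−Well P: −17a + 283b = −60.6.
Solving gives a = 0.05938, b = −0.21057.
|∇z| = √(a²+b²) = 0.21878, so dip δ = arctan(0.21878) = 12.34°.
True thickness = vertical thickness × cos δ = 4 × cos 12.34° = 3.9 m.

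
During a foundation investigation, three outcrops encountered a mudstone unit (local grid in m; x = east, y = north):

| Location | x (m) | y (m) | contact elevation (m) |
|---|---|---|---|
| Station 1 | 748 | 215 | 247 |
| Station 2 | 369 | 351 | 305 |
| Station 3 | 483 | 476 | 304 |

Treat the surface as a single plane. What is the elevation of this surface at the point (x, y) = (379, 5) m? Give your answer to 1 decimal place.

269.5 m

Two edge vectors: Station 1→Station 2 = (-379, 136, 58), Station 1→Station 3 = (-265, 261, 57).
Normal n = (Station 1→Station 2) × (Station 1→Station 3) = (-7386, 6233, -62879).
So ∂z/∂x = −n_x/n_z = −0.11746 and ∂z/∂y = −n_y/n_z = 0.09913.
Intercept c from Station 1: 247 + 87.86 − 21.31 = 313.55.
At (379, 5): z = −44.5 + 0.5 + 313.55 = 269.5 m.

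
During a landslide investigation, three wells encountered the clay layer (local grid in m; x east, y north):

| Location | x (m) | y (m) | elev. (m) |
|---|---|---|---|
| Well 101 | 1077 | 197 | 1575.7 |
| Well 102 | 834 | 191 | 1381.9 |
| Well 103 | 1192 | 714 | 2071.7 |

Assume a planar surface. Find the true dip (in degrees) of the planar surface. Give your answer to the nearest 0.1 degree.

47.9°

Two edge vectors: Well 101→Well 102 = (-243, -6, -193.8), Well 101→Well 103 = (115, 517, 496).
Normal n = (Well 101→Well 102) × (Well 101→Well 103) = (97218.6, 98241, -124941).
So ∂z/∂x = −n_x/n_z = 0.77812 and ∂z/∂y = −n_y/n_z = 0.78630.
Gradient magnitude |∇z| = √(a² + b²) = √(0.60546 + 0.61827) = 1.10622.
True dip = arctan(1.10622) = 47.9°, dipping toward SW (azimuth ≈ 225°).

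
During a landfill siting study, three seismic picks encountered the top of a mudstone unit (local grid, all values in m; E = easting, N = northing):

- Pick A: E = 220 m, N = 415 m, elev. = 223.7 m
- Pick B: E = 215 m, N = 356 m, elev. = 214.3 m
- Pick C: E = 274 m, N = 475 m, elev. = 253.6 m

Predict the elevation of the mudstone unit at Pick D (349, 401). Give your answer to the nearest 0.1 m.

275.6 m

Two edge vectors: Pick A→Pick B = (-5, -59, -9.4), Pick A→Pick C = (54, 60, 29.9).
Normal n = (Pick A→Pick B) × (Pick A→Pick C) = (-1200.1, -358.1, 2886).
So ∂z/∂E = −n_x/n_z = 0.41584 and ∂z/∂N = −n_y/n_z = 0.12408.
Intercept c from Pick A: 223.7 − 91.48 − 51.49 = 80.72.
At (349, 401): z = 145.1 + 49.8 + 80.72 = 275.6 m.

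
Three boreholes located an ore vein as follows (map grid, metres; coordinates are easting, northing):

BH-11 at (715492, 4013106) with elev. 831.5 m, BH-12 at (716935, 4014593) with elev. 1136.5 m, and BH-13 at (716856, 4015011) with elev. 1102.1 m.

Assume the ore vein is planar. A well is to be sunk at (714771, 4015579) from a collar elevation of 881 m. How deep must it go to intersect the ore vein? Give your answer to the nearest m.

316 m

Two edge vectors: BH-11→BH-12 = (1443, 1487, 305), BH-11→BH-13 = (1364, 1905, 270.6).
Normal n = (BH-11→BH-12) × (BH-11→BH-13) = (-178642.8, 25544.2, 720647).
So ∂z/∂easting = −n_x/n_z = 0.24789224 and ∂z/∂northing = −n_y/n_z = −0.03544620.
Intercept c from BH-11: 831.5 − 177364.92 + 142249.37 = −34284.04.
At (714771, 4015579): z_contact = 177186.2 − 142337.0 − 34284.04 = 565.1 m.
Depth below ground = 881 − 565.1 = 316 m.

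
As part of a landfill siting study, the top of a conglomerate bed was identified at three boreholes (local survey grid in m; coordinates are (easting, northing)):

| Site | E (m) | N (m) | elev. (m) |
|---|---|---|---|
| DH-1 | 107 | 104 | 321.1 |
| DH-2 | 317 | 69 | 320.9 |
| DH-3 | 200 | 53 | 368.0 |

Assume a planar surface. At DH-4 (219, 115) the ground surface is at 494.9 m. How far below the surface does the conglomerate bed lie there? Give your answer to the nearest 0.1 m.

213.2 m

Two edge vectors: DH-1→DH-2 = (210, -35, -0.2), DH-1→DH-3 = (93, -51, 46.9).
Normal n = (DH-1→DH-2) × (DH-1→DH-3) = (-1651.7, -9867.6, -7455).
So ∂z/∂E = −n_x/n_z = −0.22156 and ∂z/∂N = −n_y/n_z = −1.32362.
Intercept c from DH-1: 321.1 + 23.71 + 137.66 = 482.46.
At (219, 115): z_contact = −48.52 − 152.22 + 482.46 = 281.73 m.
Depth below ground = 494.9 − 281.73 = 213.2 m.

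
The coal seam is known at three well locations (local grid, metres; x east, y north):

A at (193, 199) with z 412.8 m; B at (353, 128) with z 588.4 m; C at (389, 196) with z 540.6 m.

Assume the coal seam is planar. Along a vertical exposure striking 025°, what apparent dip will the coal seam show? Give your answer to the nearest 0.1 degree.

34.0°

Let the plane be z = a·x + b·y + c.
B−A: 160a − 71b = 175.6;  C−A: 196a − 3b = 127.8.
Solving gives a = 0.63613, b = −1.03971.
Unit vector along 025° is (sin 25°, cos 25°) = (0.4226, 0.9063).
Slope in that direction = a·(0.4226) + b·(0.9063) = −0.67346.
Apparent dip = arctan|0.67346| = 34.0° (true dip is 50.6°, so apparent ≤ true as expected).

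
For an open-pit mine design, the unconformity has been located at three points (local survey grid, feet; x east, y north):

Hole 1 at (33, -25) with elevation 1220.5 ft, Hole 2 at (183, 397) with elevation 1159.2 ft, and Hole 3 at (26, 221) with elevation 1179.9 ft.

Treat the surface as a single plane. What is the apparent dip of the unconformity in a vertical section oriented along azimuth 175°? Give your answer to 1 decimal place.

9.5°

Two edge vectors: Hole 1→Hole 2 = (150, 422, -61.3), Hole 1→Hole 3 = (-7, 246, -40.6).
Normal n = (Hole 1→Hole 2) × (Hole 1→Hole 3) = (-2053.4, 6519.1, 39854).
So ∂z/∂x = −n_x/n_z = 0.05152 and ∂z/∂y = −n_y/n_z = −0.16357.
Unit vector along 175° is (sin 175°, cos 175°) = (0.0872, -0.9962).
Slope in that direction = a·(0.0872) + b·(-0.9962) = 0.16744.
Apparent dip = arctan|0.16744| = 9.5° (true dip is 9.7°, so apparent ≤ true as expected).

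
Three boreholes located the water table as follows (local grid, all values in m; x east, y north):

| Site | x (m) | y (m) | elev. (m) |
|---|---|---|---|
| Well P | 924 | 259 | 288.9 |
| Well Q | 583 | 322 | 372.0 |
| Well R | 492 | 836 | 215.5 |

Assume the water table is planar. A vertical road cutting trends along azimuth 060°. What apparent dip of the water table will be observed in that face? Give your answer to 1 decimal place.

Two edge vectors: Well P→Well Q = (-341, 63, 83.1), Well P→Well R = (-432, 577, -73.4).
Normal n = (Well P→Well Q) × (Well P→Well R) = (-52572.9, -60928.6, -169541).
So ∂z/∂x = −n_x/n_z = −0.31009 and ∂z/∂y = −n_y/n_z = −0.35937.
Unit vector along 060° is (sin 60°, cos 60°) = (0.8660, 0.5000).
Slope in that direction = a·(0.8660) + b·(0.5000) = −0.44823.
Apparent dip = arctan|0.44823| = 24.1° (true dip is 25.4°, so apparent ≤ true as expected).

24.1°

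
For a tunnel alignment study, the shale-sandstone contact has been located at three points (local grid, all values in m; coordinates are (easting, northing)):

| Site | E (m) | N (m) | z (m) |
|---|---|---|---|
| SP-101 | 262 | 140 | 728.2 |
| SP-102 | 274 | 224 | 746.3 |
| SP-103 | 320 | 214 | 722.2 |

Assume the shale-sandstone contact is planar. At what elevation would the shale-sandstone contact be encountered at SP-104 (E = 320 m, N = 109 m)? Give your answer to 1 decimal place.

692.6 m

Two edge vectors: SP-101→SP-102 = (12, 84, 18.1), SP-101→SP-103 = (58, 74, -6).
Normal n = (SP-101→SP-102) × (SP-101→SP-103) = (-1843.4, 1121.8, -3984).
So ∂z/∂E = −n_x/n_z = −0.46270 and ∂z/∂N = −n_y/n_z = 0.28158.
Intercept c from SP-101: 728.2 + 121.23 − 39.42 = 810.01.
At (320, 109): z = −148.1 + 30.7 + 810.01 = 692.6 m.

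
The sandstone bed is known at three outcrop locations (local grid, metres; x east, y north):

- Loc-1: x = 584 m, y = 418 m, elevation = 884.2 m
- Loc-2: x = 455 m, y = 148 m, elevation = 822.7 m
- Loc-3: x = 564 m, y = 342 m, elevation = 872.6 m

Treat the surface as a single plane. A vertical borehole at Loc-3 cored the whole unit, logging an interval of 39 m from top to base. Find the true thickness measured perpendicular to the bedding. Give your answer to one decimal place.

Let the plane be z = a·x + b·y + c.
Loc-2−Loc-1: −129a − 270b = −61.5;  Loc-3−Loc-1: −20a − 76b = −11.6.
Solving gives a = 0.35014, b = 0.06049.
|∇z| = √(a²+b²) = 0.35532, so dip δ = arctan(0.35532) = 19.56°.
True thickness = vertical thickness × cos δ = 39 × cos 19.56° = 36.7 m.

36.7 m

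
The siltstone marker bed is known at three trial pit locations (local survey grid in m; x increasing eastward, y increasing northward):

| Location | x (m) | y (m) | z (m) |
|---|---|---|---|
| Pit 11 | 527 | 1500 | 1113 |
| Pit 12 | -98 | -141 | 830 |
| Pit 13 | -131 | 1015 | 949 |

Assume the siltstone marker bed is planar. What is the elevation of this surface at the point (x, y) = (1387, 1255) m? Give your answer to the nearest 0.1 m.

Let the plane be z = a·x + b·y + c.
Pit 12−Pit 11: −625a − 1641b = −283;  Pit 13−Pit 11: −658a − 485b = −164.
Solving gives a = 0.169791, b = 0.107788.
Then c = 1113 − a·527 − b·1500 = 861.84.
At (1387, 1255): z = 235.5 + 135.3 + 861.84 = 1232.6 m.

1232.6 m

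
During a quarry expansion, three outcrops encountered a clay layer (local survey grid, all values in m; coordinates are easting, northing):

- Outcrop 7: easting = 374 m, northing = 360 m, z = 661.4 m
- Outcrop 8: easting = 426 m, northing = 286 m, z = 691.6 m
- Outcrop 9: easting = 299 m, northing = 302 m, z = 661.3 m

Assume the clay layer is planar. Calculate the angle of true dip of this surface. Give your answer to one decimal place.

Let the plane be z = a·easting + b·northing + c.
Outcrop 8−Outcrop 7: 52a − 74b = 30.2;  Outcrop 9−Outcrop 7: −75a − 58b = −0.1.
Solving gives a = 0.20535, b = −0.26381.
Gradient magnitude |∇z| = √(a² + b²) = √(0.04217 + 0.06960) = 0.33431.
True dip = arctan(0.33431) = 18.5°, dipping toward NW (azimuth ≈ 322°).

18.5°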